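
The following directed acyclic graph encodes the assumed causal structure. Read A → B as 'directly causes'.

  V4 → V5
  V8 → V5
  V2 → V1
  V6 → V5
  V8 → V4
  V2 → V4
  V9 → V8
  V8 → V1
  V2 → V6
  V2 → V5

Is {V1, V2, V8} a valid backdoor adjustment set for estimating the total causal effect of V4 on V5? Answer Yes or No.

Backdoor paths from V4 to V5 (paths whose first edge points into V4):
  P1: V4 <- V8 -> V5
  P2: V4 <- V8 -> V1 <- V2 -> V6 -> V5
  P3: V4 <- V8 -> V1 <- V2 -> V5
  P4: V4 <- V2 -> V6 -> V5
  P5: V4 <- V2 -> V5
  P6: V4 <- V2 -> V1 <- V8 -> V5
Condition 1 (no descendant of V4 in the set): holds — descendants of V4 are {V5}; none are in {V1, V2, V8}.
Condition 2 (every backdoor path blocked by {V1, V2, V8}):
  P1: blocked at fork node V8 ∈ conditioning set.
  P2: blocked at fork node V8 ∈ conditioning set.
  P3: blocked at fork node V8 ∈ conditioning set.
  P4: blocked at fork node V2 ∈ conditioning set.
  P5: blocked at fork node V2 ∈ conditioning set.
  P6: blocked at fork node V2 ∈ conditioning set.
{V1, V2, V8} satisfies the backdoor criterion.

Yes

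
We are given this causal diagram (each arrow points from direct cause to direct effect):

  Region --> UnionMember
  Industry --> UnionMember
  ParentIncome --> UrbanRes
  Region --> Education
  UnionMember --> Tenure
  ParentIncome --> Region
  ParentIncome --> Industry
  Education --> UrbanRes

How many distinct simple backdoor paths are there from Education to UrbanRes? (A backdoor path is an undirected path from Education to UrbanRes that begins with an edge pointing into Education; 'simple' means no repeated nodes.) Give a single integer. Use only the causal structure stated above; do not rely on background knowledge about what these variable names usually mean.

A backdoor path from Education to UrbanRes is any simple undirected path whose first edge points into Education (i.e. leaves Education via a parent).
Parents of Education: {Region}.
Enumerating:
  P1: Education <- Region <- ParentIncome -> UrbanRes
  P2: Education <- Region -> UnionMember <- Industry <- ParentIncome -> UrbanRes
That exhausts the simple backdoor paths. Count: 2.

2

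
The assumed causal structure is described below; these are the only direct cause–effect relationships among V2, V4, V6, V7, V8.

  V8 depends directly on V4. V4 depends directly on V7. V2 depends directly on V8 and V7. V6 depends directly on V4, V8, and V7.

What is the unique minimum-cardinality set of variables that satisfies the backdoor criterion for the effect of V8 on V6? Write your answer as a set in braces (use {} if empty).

Variables eligible for adjustment (non-descendants of V8, excluding V8 and V6): {V4, V7}.
Backdoor paths from V8 to V6:
  P1: V8 <- V4 <- V7 -> V6
  P2: V8 <- V4 -> V6
The empty set is not sufficient: P1 (V8 <- V4 <- V7 -> V6) has no collider blocking it and no conditioned non-collider, so it is open.
Try {V4}:
  P1: blocked at chain node V4 ∈ conditioning set.
  P2: blocked at fork node V4 ∈ conditioning set.
{V4} contains no descendant of V8 and blocks every backdoor path.
No other singleton works — e.g. {V7} leaves P2 open — so {V4} is the unique smallest valid adjustment set.

{V4}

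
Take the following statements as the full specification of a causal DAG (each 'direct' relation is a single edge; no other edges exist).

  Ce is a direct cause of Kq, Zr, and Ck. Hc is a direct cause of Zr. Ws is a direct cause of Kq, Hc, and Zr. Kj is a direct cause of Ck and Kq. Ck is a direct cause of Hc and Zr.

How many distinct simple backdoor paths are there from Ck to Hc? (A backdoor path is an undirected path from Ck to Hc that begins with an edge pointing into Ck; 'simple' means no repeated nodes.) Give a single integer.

8

A backdoor path from Ck to Hc is any simple undirected path whose first edge points into Ck (i.e. leaves Ck via a parent).
Parents of Ck: {Ce, Kj}.
Enumerating:
  P1: Ck <- Ce -> Kq <- Ws -> Hc
  P2: Ck <- Ce -> Kq <- Ws -> Zr <- Hc
  P3: Ck <- Ce -> Zr <- Ws -> Hc
  P4: Ck <- Ce -> Zr <- Hc
  P5: Ck <- Kj -> Kq <- Ce -> Zr <- Ws -> Hc
  P6: Ck <- Kj -> Kq <- Ce -> Zr <- Hc
  P7: Ck <- Kj -> Kq <- Ws -> Hc
  P8: Ck <- Kj -> Kq <- Ws -> Zr <- Hc
That exhausts the simple backdoor paths. Count: 8.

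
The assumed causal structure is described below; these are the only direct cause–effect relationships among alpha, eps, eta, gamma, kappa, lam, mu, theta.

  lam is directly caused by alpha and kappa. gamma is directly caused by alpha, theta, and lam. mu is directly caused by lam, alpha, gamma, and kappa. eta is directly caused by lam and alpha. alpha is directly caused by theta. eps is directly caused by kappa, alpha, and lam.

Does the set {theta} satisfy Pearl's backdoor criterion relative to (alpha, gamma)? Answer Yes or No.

Yes

Backdoor paths from alpha to gamma (paths whose first edge points into alpha):
  P1: alpha <- theta -> gamma
Condition 1 (no descendant of alpha in the set): holds — descendants of alpha are {eps, eta, gamma, lam, mu}; none are in {theta}.
Condition 2 (every backdoor path blocked by {theta}):
  P1: blocked at fork node theta ∈ conditioning set.
{theta} satisfies the backdoor criterion.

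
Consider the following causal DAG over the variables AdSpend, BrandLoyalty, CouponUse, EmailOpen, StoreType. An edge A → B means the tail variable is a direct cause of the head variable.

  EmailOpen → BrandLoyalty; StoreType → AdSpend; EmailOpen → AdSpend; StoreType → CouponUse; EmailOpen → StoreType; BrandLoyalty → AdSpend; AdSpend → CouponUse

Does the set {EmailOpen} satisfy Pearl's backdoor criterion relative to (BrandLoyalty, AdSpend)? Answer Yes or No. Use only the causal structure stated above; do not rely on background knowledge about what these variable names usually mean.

Yes

Backdoor paths from BrandLoyalty to AdSpend (paths whose first edge points into BrandLoyalty):
  P1: BrandLoyalty <- EmailOpen -> StoreType -> AdSpend
  P2: BrandLoyalty <- EmailOpen -> StoreType -> CouponUse <- AdSpend
  P3: BrandLoyalty <- EmailOpen -> AdSpend
Condition 1 (no descendant of BrandLoyalty in the set): holds — descendants of BrandLoyalty are {AdSpend, CouponUse}; none are in {EmailOpen}.
Condition 2 (every backdoor path blocked by {EmailOpen}):
  P1: blocked at fork node EmailOpen ∈ conditioning set.
  P2: blocked at fork node EmailOpen ∈ conditioning set.
  P3: blocked at fork node EmailOpen ∈ conditioning set.
{EmailOpen} satisfies the backdoor criterion.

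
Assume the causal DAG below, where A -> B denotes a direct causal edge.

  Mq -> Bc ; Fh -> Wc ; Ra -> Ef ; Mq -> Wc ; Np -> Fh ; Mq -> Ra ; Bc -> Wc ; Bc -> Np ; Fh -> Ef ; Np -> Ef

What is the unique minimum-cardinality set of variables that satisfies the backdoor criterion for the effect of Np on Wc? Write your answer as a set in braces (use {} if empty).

{Bc}

Variables eligible for adjustment (non-descendants of Np, excluding Np and Wc): {Bc, Mq, Ra}.
Backdoor paths from Np to Wc:
  P1: Np <- Bc <- Mq -> Ra -> Ef <- Fh -> Wc
  P2: Np <- Bc <- Mq -> Wc
  P3: Np <- Bc -> Wc
The empty set is not sufficient: P2 (Np <- Bc <- Mq -> Wc) has no collider blocking it and no conditioned non-collider, so it is open.
Try {Bc}:
  P1: blocked at chain node Bc ∈ conditioning set.
  P2: blocked at chain node Bc ∈ conditioning set.
  P3: blocked at fork node Bc ∈ conditioning set.
{Bc} contains no descendant of Np and blocks every backdoor path.
No other singleton works — e.g. {Mq} leaves P3 open — so {Bc} is the unique smallest valid adjustment set.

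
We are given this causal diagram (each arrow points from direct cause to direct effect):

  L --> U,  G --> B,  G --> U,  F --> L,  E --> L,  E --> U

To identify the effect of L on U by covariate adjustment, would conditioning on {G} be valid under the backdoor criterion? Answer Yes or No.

Backdoor paths from L to U (paths whose first edge points into L):
  P1: L <- E -> U
Condition 1 (no descendant of L in the set): holds — descendants of L are {U}; none are in {G}.
Condition 2 (every backdoor path blocked by {G}):
  P1: open — no interior node is in the conditioning set.
{G} does not satisfy the backdoor criterion.

No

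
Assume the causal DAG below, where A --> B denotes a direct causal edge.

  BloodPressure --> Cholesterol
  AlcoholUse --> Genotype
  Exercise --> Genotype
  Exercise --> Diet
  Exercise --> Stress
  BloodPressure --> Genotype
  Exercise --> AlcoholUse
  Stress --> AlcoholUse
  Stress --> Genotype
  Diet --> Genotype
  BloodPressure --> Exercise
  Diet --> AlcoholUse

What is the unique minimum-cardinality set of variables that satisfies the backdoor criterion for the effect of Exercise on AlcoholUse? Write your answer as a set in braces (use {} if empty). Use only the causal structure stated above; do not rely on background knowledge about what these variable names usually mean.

{}

Variables eligible for adjustment (non-descendants of Exercise, excluding Exercise and AlcoholUse): {BloodPressure, Cholesterol}.
Backdoor paths from Exercise to AlcoholUse:
  P1: Exercise <- BloodPressure -> Genotype <- Stress -> AlcoholUse
  P2: Exercise <- BloodPressure -> Genotype <- Diet -> AlcoholUse
  P3: Exercise <- BloodPressure -> Genotype <- AlcoholUse
Each backdoor path contains an unconditioned collider, so every path is already blocked with the empty conditioning set:
  P1: blocked at collider Genotype (neither it nor any descendant is in the conditioning set).
  P2: blocked at collider Genotype (neither it nor any descendant is in the conditioning set).
  P3: blocked at collider Genotype (neither it nor any descendant is in the conditioning set).
The empty set is therefore the unique smallest valid set.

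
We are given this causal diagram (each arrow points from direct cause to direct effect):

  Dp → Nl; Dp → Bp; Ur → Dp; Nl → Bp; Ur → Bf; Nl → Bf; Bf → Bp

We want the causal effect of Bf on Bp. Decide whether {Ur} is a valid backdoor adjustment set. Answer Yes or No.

No

Backdoor paths from Bf to Bp (paths whose first edge points into Bf):
  P1: Bf <- Ur -> Dp -> Nl -> Bp
  P2: Bf <- Ur -> Dp -> Bp
  P3: Bf <- Nl <- Dp -> Bp
  P4: Bf <- Nl -> Bp
Condition 1 (no descendant of Bf in the set): holds — descendants of Bf are {Bp}; none are in {Ur}.
Condition 2 (every backdoor path blocked by {Ur}):
  P1: blocked at fork node Ur ∈ conditioning set.
  P2: blocked at fork node Ur ∈ conditioning set.
  P3: open — no interior node is in the conditioning set.
  P4: open — no interior node is in the conditioning set.
{Ur} does not satisfy the backdoor criterion.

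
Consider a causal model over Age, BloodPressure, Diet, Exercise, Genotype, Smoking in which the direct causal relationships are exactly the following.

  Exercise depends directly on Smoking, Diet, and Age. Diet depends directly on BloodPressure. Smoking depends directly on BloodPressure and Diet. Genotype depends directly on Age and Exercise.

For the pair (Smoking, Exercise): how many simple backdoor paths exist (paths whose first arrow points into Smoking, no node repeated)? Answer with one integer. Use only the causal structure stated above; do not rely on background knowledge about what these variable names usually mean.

2

A backdoor path from Smoking to Exercise is any simple undirected path whose first edge points into Smoking (i.e. leaves Smoking via a parent).
Parents of Smoking: {BloodPressure, Diet}.
Enumerating:
  P1: Smoking <- BloodPressure -> Diet -> Exercise
  P2: Smoking <- Diet -> Exercise
That exhausts the simple backdoor paths. Count: 2.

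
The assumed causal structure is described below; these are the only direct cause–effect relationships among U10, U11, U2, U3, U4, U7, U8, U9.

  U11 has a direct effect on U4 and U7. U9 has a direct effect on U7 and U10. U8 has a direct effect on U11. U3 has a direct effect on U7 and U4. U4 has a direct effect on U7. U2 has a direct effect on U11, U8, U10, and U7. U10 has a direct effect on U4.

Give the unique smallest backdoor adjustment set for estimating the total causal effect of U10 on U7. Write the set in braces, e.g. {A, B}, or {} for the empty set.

{U2, U9}

Variables eligible for adjustment (non-descendants of U10, excluding U10 and U7): {U11, U2, U3, U8, U9}.
Backdoor paths from U10 to U7:
  P1: U10 <- U2 -> U8 -> U11 -> U4 <- U3 -> U7
  P2: U10 <- U2 -> U8 -> U11 -> U4 -> U7
  P3: U10 <- U2 -> U8 -> U11 -> U7
  P4: U10 <- U2 -> U11 -> U4 <- U3 -> U7
  P5: U10 <- U2 -> U11 -> U4 -> U7
  P6: U10 <- U2 -> U11 -> U7
  P7: U10 <- U2 -> U7
  P8: U10 <- U9 -> U7
The empty set is not sufficient: P2 (U10 <- U2 -> U8 -> U11 -> U4 -> U7) has no collider blocking it and no conditioned non-collider, so it is open.
Try {U2, U9}:
  P1: blocked at fork node U2 ∈ conditioning set.
  P2: blocked at fork node U2 ∈ conditioning set.
  P3: blocked at fork node U2 ∈ conditioning set.
  P4: blocked at fork node U2 ∈ conditioning set.
  P5: blocked at fork node U2 ∈ conditioning set.
  P6: blocked at fork node U2 ∈ conditioning set.
  P7: blocked at fork node U2 ∈ conditioning set.
  P8: blocked at fork node U9 ∈ conditioning set.
{U2, U9} contains no descendant of U10 and blocks every backdoor path.
Every element of {U2, U9} is needed (dropping U2 leaves P2 open; dropping U9 leaves P8 open), so no proper subset is valid.
Among all size-2 subsets of the eligible variables, only {U2, U9} blocks every backdoor path, so it is the unique smallest valid adjustment set.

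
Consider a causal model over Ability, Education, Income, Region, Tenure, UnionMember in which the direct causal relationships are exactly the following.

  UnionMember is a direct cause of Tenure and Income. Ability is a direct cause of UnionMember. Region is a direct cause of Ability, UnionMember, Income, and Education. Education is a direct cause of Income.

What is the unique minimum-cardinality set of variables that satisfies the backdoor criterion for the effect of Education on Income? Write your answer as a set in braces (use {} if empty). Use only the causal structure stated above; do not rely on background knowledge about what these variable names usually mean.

{Region}

Variables eligible for adjustment (non-descendants of Education, excluding Education and Income): {Ability, Region, Tenure, UnionMember}.
Backdoor paths from Education to Income:
  P1: Education <- Region -> Ability -> UnionMember -> Income
  P2: Education <- Region -> UnionMember -> Income
  P3: Education <- Region -> Income
The empty set is not sufficient: P1 (Education <- Region -> Ability -> UnionMember -> Income) has no collider blocking it and no conditioned non-collider, so it is open.
Try {Region}:
  P1: blocked at fork node Region ∈ conditioning set.
  P2: blocked at fork node Region ∈ conditioning set.
  P3: blocked at fork node Region ∈ conditioning set.
{Region} contains no descendant of Education and blocks every backdoor path.
No other singleton works — e.g. {Ability} leaves P2 open — so {Region} is the unique smallest valid adjustment set.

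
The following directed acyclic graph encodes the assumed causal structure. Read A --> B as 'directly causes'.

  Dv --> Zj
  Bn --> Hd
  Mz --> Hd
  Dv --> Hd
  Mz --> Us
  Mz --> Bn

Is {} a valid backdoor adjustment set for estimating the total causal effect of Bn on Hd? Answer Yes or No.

No

Backdoor paths from Bn to Hd (paths whose first edge points into Bn):
  P1: Bn <- Mz -> Hd
Condition 1 (no descendant of Bn in the set): holds — descendants of Bn are {Hd}; none are in {}.
Condition 2 (every backdoor path blocked by {}):
  P1: open — no interior node is in the conditioning set.
{} does not satisfy the backdoor criterion.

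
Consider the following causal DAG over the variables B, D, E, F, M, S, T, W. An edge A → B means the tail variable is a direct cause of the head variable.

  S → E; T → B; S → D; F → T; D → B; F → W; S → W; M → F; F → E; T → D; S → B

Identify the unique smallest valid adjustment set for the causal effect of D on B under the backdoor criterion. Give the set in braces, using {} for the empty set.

{S, T}

Variables eligible for adjustment (non-descendants of D, excluding D and B): {E, F, M, S, T, W}.
Backdoor paths from D to B:
  P1: D <- S -> E <- F -> T -> B
  P2: D <- S -> W <- F -> T -> B
  P3: D <- S -> B
  P4: D <- T <- F -> E <- S -> B
  P5: D <- T <- F -> W <- S -> B
  P6: D <- T -> B
The empty set is not sufficient: P3 (D <- S -> B) has no collider blocking it and no conditioned non-collider, so it is open.
Try {S, T}:
  P1: blocked at fork node S ∈ conditioning set.
  P2: blocked at fork node S ∈ conditioning set.
  P3: blocked at fork node S ∈ conditioning set.
  P4: blocked at chain node T ∈ conditioning set.
  P5: blocked at chain node T ∈ conditioning set.
  P6: blocked at fork node T ∈ conditioning set.
{S, T} contains no descendant of D and blocks every backdoor path.
Every element of {S, T} is needed (dropping S leaves P3 open; dropping T leaves P6 open), so no proper subset is valid.
Among all size-2 subsets of the eligible variables, only {S, T} blocks every backdoor path, so it is the unique smallest valid adjustment set.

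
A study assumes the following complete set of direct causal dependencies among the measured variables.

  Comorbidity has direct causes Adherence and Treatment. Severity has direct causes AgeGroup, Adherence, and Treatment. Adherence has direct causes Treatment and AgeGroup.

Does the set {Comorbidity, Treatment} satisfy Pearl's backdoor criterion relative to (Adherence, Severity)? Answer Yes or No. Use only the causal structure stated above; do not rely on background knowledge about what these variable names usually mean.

Backdoor paths from Adherence to Severity (paths whose first edge points into Adherence):
  P1: Adherence <- AgeGroup -> Severity
  P2: Adherence <- Treatment -> Severity
Condition 1 (no descendant of Adherence in the set): FAILS — Comorbidity is a descendant of Adherence.
Condition 2 (every backdoor path blocked by {Comorbidity, Treatment}):
  P1: open — no interior node is in the conditioning set.
  P2: blocked at fork node Treatment ∈ conditioning set.
{Comorbidity, Treatment} does not satisfy the backdoor criterion.

No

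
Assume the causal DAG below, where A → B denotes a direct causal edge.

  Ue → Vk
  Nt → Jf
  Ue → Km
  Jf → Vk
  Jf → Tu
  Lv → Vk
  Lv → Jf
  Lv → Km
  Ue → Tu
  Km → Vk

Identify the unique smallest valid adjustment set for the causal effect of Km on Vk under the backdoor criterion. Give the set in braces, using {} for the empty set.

{Lv, Ue}

Variables eligible for adjustment (non-descendants of Km, excluding Km and Vk): {Jf, Lv, Nt, Tu, Ue}.
Backdoor paths from Km to Vk:
  P1: Km <- Ue -> Tu <- Jf <- Lv -> Vk
  P2: Km <- Ue -> Tu <- Jf -> Vk
  P3: Km <- Ue -> Vk
  P4: Km <- Lv -> Jf -> Tu <- Ue -> Vk
  P5: Km <- Lv -> Jf -> Vk
  P6: Km <- Lv -> Vk
The empty set is not sufficient: P3 (Km <- Ue -> Vk) has no collider blocking it and no conditioned non-collider, so it is open.
Try {Lv, Ue}:
  P1: blocked at fork node Ue ∈ conditioning set.
  P2: blocked at fork node Ue ∈ conditioning set.
  P3: blocked at fork node Ue ∈ conditioning set.
  P4: blocked at fork node Lv ∈ conditioning set.
  P5: blocked at fork node Lv ∈ conditioning set.
  P6: blocked at fork node Lv ∈ conditioning set.
{Lv, Ue} contains no descendant of Km and blocks every backdoor path.
Every element of {Lv, Ue} is needed (dropping Lv leaves P5 open; dropping Ue leaves P3 open), so no proper subset is valid.
Among all size-2 subsets of the eligible variables, only {Lv, Ue} blocks every backdoor path, so it is the unique smallest valid adjustment set.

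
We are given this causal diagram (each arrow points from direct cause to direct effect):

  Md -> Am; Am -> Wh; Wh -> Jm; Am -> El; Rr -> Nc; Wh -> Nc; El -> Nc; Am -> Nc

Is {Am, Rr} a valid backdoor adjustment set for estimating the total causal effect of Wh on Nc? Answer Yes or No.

Yes

Backdoor paths from Wh to Nc (paths whose first edge points into Wh):
  P1: Wh <- Am -> El -> Nc
  P2: Wh <- Am -> Nc
Condition 1 (no descendant of Wh in the set): holds — descendants of Wh are {Jm, Nc}; none are in {Am, Rr}.
Condition 2 (every backdoor path blocked by {Am, Rr}):
  P1: blocked at fork node Am ∈ conditioning set.
  P2: blocked at fork node Am ∈ conditioning set.
{Am, Rr} satisfies the backdoor criterion.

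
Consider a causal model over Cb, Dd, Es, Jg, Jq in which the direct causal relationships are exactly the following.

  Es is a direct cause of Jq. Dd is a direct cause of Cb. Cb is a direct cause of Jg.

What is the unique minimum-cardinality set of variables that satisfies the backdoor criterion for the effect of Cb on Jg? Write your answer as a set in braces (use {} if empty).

{}

Variables eligible for adjustment (non-descendants of Cb, excluding Cb and Jg): {Dd, Es, Jq}.
Backdoor paths from Cb to Jg:
  (none)
With no backdoor paths the empty set already satisfies the criterion, and it is trivially minimal.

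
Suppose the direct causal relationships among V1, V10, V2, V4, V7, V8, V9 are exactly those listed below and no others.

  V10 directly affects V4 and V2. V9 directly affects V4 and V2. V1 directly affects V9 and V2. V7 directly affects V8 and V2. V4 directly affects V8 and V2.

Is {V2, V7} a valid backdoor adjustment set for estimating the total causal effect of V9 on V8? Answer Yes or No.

No

Backdoor paths from V9 to V8 (paths whose first edge points into V9):
  P1: V9 <- V1 -> V2 <- V7 -> V8
  P2: V9 <- V1 -> V2 <- V10 -> V4 -> V8
  P3: V9 <- V1 -> V2 <- V4 -> V8
Condition 1 (no descendant of V9 in the set): FAILS — V2 is a descendant of V9.
Condition 2 (every backdoor path blocked by {V2, V7}):
  P1: blocked at fork node V7 ∈ conditioning set.
  P2: open — collider(s) V2 are conditioned on (or have a conditioned descendant) and no non-collider on the path is in the set.
  P3: open — collider(s) V2 are conditioned on (or have a conditioned descendant) and no non-collider on the path is in the set.
{V2, V7} does not satisfy the backdoor criterion.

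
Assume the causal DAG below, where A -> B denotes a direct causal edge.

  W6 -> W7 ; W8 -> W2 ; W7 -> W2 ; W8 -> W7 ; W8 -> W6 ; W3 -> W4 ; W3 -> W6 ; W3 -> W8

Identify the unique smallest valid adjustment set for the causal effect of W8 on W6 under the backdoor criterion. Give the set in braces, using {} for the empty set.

Variables eligible for adjustment (non-descendants of W8, excluding W8 and W6): {W3, W4}.
Backdoor paths from W8 to W6:
  P1: W8 <- W3 -> W6
The empty set is not sufficient: P1 (W8 <- W3 -> W6) has no collider blocking it and no conditioned non-collider, so it is open.
Try {W3}:
  P1: blocked at fork node W3 ∈ conditioning set.
{W3} contains no descendant of W8 and blocks every backdoor path.
No other singleton works — e.g. {W4} leaves P1 open — so {W3} is the unique smallest valid adjustment set.

{W3}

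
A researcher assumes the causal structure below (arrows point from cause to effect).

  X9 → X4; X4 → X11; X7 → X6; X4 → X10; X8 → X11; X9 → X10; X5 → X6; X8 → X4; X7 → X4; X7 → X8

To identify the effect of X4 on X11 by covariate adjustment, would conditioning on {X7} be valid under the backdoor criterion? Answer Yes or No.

Backdoor paths from X4 to X11 (paths whose first edge points into X4):
  P1: X4 <- X7 -> X8 -> X11
  P2: X4 <- X8 -> X11
Condition 1 (no descendant of X4 in the set): holds — descendants of X4 are {X10, X11}; none are in {X7}.
Condition 2 (every backdoor path blocked by {X7}):
  P1: blocked at fork node X7 ∈ conditioning set.
  P2: open — no interior node is in the conditioning set.
{X7} does not satisfy the backdoor criterion.

No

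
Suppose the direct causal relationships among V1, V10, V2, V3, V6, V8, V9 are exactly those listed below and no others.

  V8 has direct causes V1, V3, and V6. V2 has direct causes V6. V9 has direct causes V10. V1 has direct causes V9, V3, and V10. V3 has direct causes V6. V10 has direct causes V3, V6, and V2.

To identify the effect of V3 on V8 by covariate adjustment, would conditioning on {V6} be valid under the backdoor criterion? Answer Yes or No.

Backdoor paths from V3 to V8 (paths whose first edge points into V3):
  P1: V3 <- V6 -> V2 -> V10 -> V9 -> V1 -> V8
  P2: V3 <- V6 -> V2 -> V10 -> V1 -> V8
  P3: V3 <- V6 -> V10 -> V9 -> V1 -> V8
  P4: V3 <- V6 -> V10 -> V1 -> V8
  P5: V3 <- V6 -> V8
Condition 1 (no descendant of V3 in the set): holds — descendants of V3 are {V1, V10, V8, V9}; none are in {V6}.
Condition 2 (every backdoor path blocked by {V6}):
  P1: blocked at fork node V6 ∈ conditioning set.
  P2: blocked at fork node V6 ∈ conditioning set.
  P3: blocked at fork node V6 ∈ conditioning set.
  P4: blocked at fork node V6 ∈ conditioning set.
  P5: blocked at fork node V6 ∈ conditioning set.
{V6} satisfies the backdoor criterion.

Yes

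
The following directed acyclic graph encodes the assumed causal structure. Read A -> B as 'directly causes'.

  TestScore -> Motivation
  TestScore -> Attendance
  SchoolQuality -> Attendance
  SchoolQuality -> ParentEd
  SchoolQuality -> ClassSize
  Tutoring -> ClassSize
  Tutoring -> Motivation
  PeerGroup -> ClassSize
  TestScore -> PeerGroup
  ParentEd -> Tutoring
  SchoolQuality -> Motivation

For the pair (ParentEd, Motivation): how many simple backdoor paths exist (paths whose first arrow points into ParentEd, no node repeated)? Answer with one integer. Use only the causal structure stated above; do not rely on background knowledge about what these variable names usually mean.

A backdoor path from ParentEd to Motivation is any simple undirected path whose first edge points into ParentEd (i.e. leaves ParentEd via a parent).
Parents of ParentEd: {SchoolQuality}.
Enumerating:
  P1: ParentEd <- SchoolQuality -> Attendance <- TestScore -> PeerGroup -> ClassSize <- Tutoring -> Motivation
  P2: ParentEd <- SchoolQuality -> Attendance <- TestScore -> Motivation
  P3: ParentEd <- SchoolQuality -> Motivation
  P4: ParentEd <- SchoolQuality -> ClassSize <- Tutoring -> Motivation
  P5: ParentEd <- SchoolQuality -> ClassSize <- PeerGroup <- TestScore -> Motivation
That exhausts the simple backdoor paths. Count: 5.

5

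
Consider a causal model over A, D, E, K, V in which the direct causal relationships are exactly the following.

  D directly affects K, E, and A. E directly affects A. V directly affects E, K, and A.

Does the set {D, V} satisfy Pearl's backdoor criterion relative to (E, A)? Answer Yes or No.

Backdoor paths from E to A (paths whose first edge points into E):
  P1: E <- V -> A
  P2: E <- V -> K <- D -> A
  P3: E <- D -> A
  P4: E <- D -> K <- V -> A
Condition 1 (no descendant of E in the set): holds — descendants of E are {A}; none are in {D, V}.
Condition 2 (every backdoor path blocked by {D, V}):
  P1: blocked at fork node V ∈ conditioning set.
  P2: blocked at fork node V ∈ conditioning set.
  P3: blocked at fork node D ∈ conditioning set.
  P4: blocked at fork node D ∈ conditioning set.
{D, V} satisfies the backdoor criterion.

Yes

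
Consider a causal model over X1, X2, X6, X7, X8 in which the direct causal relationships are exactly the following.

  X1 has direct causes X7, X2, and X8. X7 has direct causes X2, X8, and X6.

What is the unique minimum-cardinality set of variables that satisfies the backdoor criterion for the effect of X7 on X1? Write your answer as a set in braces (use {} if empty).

{X2, X8}

Variables eligible for adjustment (non-descendants of X7, excluding X7 and X1): {X2, X6, X8}.
Backdoor paths from X7 to X1:
  P1: X7 <- X2 -> X1
  P2: X7 <- X8 -> X1
The empty set is not sufficient: P1 (X7 <- X2 -> X1) has no collider blocking it and no conditioned non-collider, so it is open.
Try {X2, X8}:
  P1: blocked at fork node X2 ∈ conditioning set.
  P2: blocked at fork node X8 ∈ conditioning set.
{X2, X8} contains no descendant of X7 and blocks every backdoor path.
Every element of {X2, X8} is needed (dropping X2 leaves P1 open; dropping X8 leaves P2 open), so no proper subset is valid.
Among all size-2 subsets of the eligible variables, only {X2, X8} blocks every backdoor path, so it is the unique smallest valid adjustment set.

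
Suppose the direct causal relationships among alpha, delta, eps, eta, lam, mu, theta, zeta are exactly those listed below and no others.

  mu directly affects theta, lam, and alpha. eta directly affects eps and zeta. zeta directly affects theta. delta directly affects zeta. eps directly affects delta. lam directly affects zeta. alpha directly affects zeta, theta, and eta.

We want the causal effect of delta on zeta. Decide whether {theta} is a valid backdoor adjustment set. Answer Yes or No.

No

Backdoor paths from delta to zeta (paths whose first edge points into delta):
  P1: delta <- eps <- eta <- alpha <- mu -> lam -> zeta
  P2: delta <- eps <- eta <- alpha <- mu -> theta <- zeta
  P3: delta <- eps <- eta <- alpha -> zeta
  P4: delta <- eps <- eta <- alpha -> theta <- mu -> lam -> zeta
  P5: delta <- eps <- eta <- alpha -> theta <- zeta
  P6: delta <- eps <- eta -> zeta
Condition 1 (no descendant of delta in the set): FAILS — theta is a descendant of delta.
Condition 2 (every backdoor path blocked by {theta}):
  P1: open — no interior node is in the conditioning set.
  P2: open — collider(s) theta are conditioned on (or have a conditioned descendant) and no non-collider on the path is in the set.
  P3: open — no interior node is in the conditioning set.
  P4: open — collider(s) theta are conditioned on (or have a conditioned descendant) and no non-collider on the path is in the set.
  P5: open — collider(s) theta are conditioned on (or have a conditioned descendant) and no non-collider on the path is in the set.
  P6: open — no interior node is in the conditioning set.
{theta} does not satisfy the backdoor criterion.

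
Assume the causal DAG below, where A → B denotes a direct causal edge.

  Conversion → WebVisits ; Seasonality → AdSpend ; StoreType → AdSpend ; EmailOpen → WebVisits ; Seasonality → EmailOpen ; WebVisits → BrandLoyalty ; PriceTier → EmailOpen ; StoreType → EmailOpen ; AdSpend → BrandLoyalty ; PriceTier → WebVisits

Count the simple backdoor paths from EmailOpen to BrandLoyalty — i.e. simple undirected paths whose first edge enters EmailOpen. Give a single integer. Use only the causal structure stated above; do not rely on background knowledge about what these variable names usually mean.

A backdoor path from EmailOpen to BrandLoyalty is any simple undirected path whose first edge points into EmailOpen (i.e. leaves EmailOpen via a parent).
Parents of EmailOpen: {PriceTier, Seasonality, StoreType}.
Enumerating:
  P1: EmailOpen <- Seasonality -> AdSpend -> BrandLoyalty
  P2: EmailOpen <- StoreType -> AdSpend -> BrandLoyalty
  P3: EmailOpen <- PriceTier -> WebVisits -> BrandLoyalty
That exhausts the simple backdoor paths. Count: 3.

3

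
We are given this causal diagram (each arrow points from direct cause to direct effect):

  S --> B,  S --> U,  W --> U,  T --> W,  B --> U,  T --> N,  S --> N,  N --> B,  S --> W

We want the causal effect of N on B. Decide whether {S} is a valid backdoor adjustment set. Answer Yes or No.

Backdoor paths from N to B (paths whose first edge points into N):
  P1: N <- T -> W <- S -> B
  P2: N <- T -> W <- S -> U <- B
  P3: N <- T -> W -> U <- S -> B
  P4: N <- T -> W -> U <- B
  P5: N <- S -> W -> U <- B
  P6: N <- S -> B
  P7: N <- S -> U <- B
Condition 1 (no descendant of N in the set): holds — descendants of N are {B, U}; none are in {S}.
Condition 2 (every backdoor path blocked by {S}):
  P1: blocked at collider W (neither it nor any descendant is in the conditioning set).
  P2: blocked at collider W (neither it nor any descendant is in the conditioning set).
  P3: blocked at collider U (neither it nor any descendant is in the conditioning set).
  P4: blocked at collider U (neither it nor any descendant is in the conditioning set).
  P5: blocked at fork node S ∈ conditioning set.
  P6: blocked at fork node S ∈ conditioning set.
  P7: blocked at fork node S ∈ conditioning set.
{S} satisfies the backdoor criterion.

Yes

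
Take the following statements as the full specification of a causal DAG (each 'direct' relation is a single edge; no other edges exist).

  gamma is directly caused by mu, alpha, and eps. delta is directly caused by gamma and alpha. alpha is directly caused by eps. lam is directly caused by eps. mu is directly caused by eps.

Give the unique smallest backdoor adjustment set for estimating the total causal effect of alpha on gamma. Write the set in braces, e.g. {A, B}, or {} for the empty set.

{eps}

Variables eligible for adjustment (non-descendants of alpha, excluding alpha and gamma): {eps, lam, mu}.
Backdoor paths from alpha to gamma:
  P1: alpha <- eps -> mu -> gamma
  P2: alpha <- eps -> gamma
The empty set is not sufficient: P1 (alpha <- eps -> mu -> gamma) has no collider blocking it and no conditioned non-collider, so it is open.
Try {eps}:
  P1: blocked at fork node eps ∈ conditioning set.
  P2: blocked at fork node eps ∈ conditioning set.
{eps} contains no descendant of alpha and blocks every backdoor path.
No other singleton works — e.g. {mu} leaves P2 open — so {eps} is the unique smallest valid adjustment set.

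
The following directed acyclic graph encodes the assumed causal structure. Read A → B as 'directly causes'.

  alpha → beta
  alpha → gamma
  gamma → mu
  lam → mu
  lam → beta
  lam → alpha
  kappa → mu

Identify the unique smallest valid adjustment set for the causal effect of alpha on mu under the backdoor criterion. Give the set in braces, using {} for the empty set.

Variables eligible for adjustment (non-descendants of alpha, excluding alpha and mu): {kappa, lam}.
Backdoor paths from alpha to mu:
  P1: alpha <- lam -> mu
The empty set is not sufficient: P1 (alpha <- lam -> mu) has no collider blocking it and no conditioned non-collider, so it is open.
Try {lam}:
  P1: blocked at fork node lam ∈ conditioning set.
{lam} contains no descendant of alpha and blocks every backdoor path.
No other singleton works — e.g. {kappa} leaves P1 open — so {lam} is the unique smallest valid adjustment set.

{lam}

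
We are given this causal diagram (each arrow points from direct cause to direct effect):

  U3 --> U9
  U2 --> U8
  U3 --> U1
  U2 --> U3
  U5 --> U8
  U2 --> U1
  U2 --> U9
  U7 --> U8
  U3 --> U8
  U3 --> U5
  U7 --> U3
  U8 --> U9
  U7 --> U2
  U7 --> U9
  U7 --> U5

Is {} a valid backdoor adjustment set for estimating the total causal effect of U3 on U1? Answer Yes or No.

No

Backdoor paths from U3 to U1 (paths whose first edge points into U3):
  P1: U3 <- U7 -> U2 -> U1
  P2: U3 <- U7 -> U5 -> U8 <- U2 -> U1
  P3: U3 <- U7 -> U5 -> U8 -> U9 <- U2 -> U1
  P4: U3 <- U7 -> U8 <- U2 -> U1
  P5: U3 <- U7 -> U8 -> U9 <- U2 -> U1
  P6: U3 <- U7 -> U9 <- U2 -> U1
  P7: U3 <- U7 -> U9 <- U8 <- U2 -> U1
  P8: U3 <- U2 -> U1
Condition 1 (no descendant of U3 in the set): holds — descendants of U3 are {U1, U5, U8, U9}; none are in {}.
Condition 2 (every backdoor path blocked by {}):
  P1: open — no interior node is in the conditioning set.
  P2: blocked at collider U8 (neither it nor any descendant is in the conditioning set).
  P3: blocked at collider U9 (neither it nor any descendant is in the conditioning set).
  P4: blocked at collider U8 (neither it nor any descendant is in the conditioning set).
  P5: blocked at collider U9 (neither it nor any descendant is in the conditioning set).
  P6: blocked at collider U9 (neither it nor any descendant is in the conditioning set).
  P7: blocked at collider U9 (neither it nor any descendant is in the conditioning set).
  P8: open — no interior node is in the conditioning set.
{} does not satisfy the backdoor criterion.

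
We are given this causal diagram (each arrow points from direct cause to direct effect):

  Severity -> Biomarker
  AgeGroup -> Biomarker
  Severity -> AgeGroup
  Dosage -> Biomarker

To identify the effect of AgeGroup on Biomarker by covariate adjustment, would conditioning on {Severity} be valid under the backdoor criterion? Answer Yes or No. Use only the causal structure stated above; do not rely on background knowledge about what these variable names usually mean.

Backdoor paths from AgeGroup to Biomarker (paths whose first edge points into AgeGroup):
  P1: AgeGroup <- Severity -> Biomarker
Condition 1 (no descendant of AgeGroup in the set): holds — descendants of AgeGroup are {Biomarker}; none are in {Severity}.
Condition 2 (every backdoor path blocked by {Severity}):
  P1: blocked at fork node Severity ∈ conditioning set.
{Severity} satisfies the backdoor criterion.

Yes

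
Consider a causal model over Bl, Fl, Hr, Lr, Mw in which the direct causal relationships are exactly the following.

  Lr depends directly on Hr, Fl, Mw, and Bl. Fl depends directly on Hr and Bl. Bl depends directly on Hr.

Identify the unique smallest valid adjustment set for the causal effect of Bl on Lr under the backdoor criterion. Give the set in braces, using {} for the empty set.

{Hr}

Variables eligible for adjustment (non-descendants of Bl, excluding Bl and Lr): {Hr, Mw}.
Backdoor paths from Bl to Lr:
  P1: Bl <- Hr -> Fl -> Lr
  P2: Bl <- Hr -> Lr
The empty set is not sufficient: P1 (Bl <- Hr -> Fl -> Lr) has no collider blocking it and no conditioned non-collider, so it is open.
Try {Hr}:
  P1: blocked at fork node Hr ∈ conditioning set.
  P2: blocked at fork node Hr ∈ conditioning set.
{Hr} contains no descendant of Bl and blocks every backdoor path.
No other singleton works — e.g. {Mw} leaves P1 open — so {Hr} is the unique smallest valid adjustment set.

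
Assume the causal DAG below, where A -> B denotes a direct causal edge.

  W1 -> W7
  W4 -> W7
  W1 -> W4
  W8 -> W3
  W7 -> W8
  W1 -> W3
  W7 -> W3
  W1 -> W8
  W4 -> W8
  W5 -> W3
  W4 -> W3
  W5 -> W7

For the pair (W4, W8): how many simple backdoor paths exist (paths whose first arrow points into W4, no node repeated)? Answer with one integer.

A backdoor path from W4 to W8 is any simple undirected path whose first edge points into W4 (i.e. leaves W4 via a parent).
Parents of W4: {W1}.
Enumerating:
  P1: W4 <- W1 -> W7 <- W5 -> W3 <- W8
  P2: W4 <- W1 -> W7 -> W8
  P3: W4 <- W1 -> W7 -> W3 <- W8
  P4: W4 <- W1 -> W8
  P5: W4 <- W1 -> W3 <- W5 -> W7 -> W8
  P6: W4 <- W1 -> W3 <- W7 -> W8
  P7: W4 <- W1 -> W3 <- W8
That exhausts the simple backdoor paths. Count: 7.

7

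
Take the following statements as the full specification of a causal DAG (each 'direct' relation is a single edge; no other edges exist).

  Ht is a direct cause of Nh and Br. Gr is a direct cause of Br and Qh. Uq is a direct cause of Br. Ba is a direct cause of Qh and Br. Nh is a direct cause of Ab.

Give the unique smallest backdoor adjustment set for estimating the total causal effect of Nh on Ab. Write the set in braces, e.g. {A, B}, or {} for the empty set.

{}

Variables eligible for adjustment (non-descendants of Nh, excluding Nh and Ab): {Ba, Br, Gr, Ht, Qh, Uq}.
Backdoor paths from Nh to Ab:
  (none)
With no backdoor paths the empty set already satisfies the criterion, and it is trivially minimal.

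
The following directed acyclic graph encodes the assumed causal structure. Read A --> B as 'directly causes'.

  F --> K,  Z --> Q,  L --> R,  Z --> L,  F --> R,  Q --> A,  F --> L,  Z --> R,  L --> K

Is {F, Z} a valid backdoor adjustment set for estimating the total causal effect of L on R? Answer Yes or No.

Backdoor paths from L to R (paths whose first edge points into L):
  P1: L <- F -> R
  P2: L <- Z -> R
Condition 1 (no descendant of L in the set): holds — descendants of L are {K, R}; none are in {F, Z}.
Condition 2 (every backdoor path blocked by {F, Z}):
  P1: blocked at fork node F ∈ conditioning set.
  P2: blocked at fork node Z ∈ conditioning set.
{F, Z} satisfies the backdoor criterion.

Yes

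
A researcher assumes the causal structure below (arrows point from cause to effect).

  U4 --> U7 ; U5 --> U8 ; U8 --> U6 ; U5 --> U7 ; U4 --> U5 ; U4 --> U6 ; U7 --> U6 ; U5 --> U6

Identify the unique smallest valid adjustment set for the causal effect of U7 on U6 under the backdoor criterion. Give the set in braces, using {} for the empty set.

Variables eligible for adjustment (non-descendants of U7, excluding U7 and U6): {U4, U5, U8}.
Backdoor paths from U7 to U6:
  P1: U7 <- U4 -> U5 -> U8 -> U6
  P2: U7 <- U4 -> U5 -> U6
  P3: U7 <- U4 -> U6
  P4: U7 <- U5 <- U4 -> U6
  P5: U7 <- U5 -> U8 -> U6
  P6: U7 <- U5 -> U6
The empty set is not sufficient: P1 (U7 <- U4 -> U5 -> U8 -> U6) has no collider blocking it and no conditioned non-collider, so it is open.
Try {U4, U5}:
  P1: blocked at fork node U4 ∈ conditioning set.
  P2: blocked at fork node U4 ∈ conditioning set.
  P3: blocked at fork node U4 ∈ conditioning set.
  P4: blocked at chain node U5 ∈ conditioning set.
  P5: blocked at fork node U5 ∈ conditioning set.
  P6: blocked at fork node U5 ∈ conditioning set.
{U4, U5} contains no descendant of U7 and blocks every backdoor path.
Every element of {U4, U5} is needed (dropping U4 leaves P3 open; dropping U5 leaves P5 open), so no proper subset is valid.
Among all size-2 subsets of the eligible variables, only {U4, U5} blocks every backdoor path, so it is the unique smallest valid adjustment set.

{U4, U5}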